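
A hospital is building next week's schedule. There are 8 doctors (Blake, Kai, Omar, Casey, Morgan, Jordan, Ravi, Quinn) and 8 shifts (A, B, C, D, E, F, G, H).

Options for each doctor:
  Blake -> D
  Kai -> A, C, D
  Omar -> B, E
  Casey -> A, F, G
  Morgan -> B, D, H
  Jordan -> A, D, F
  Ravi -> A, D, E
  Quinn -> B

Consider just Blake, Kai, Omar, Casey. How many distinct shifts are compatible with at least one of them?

7

The union of neighbours of {Blake, Kai, Omar, Casey} is {A, B, C, D, E, F, G}, which has 7 elements.
Since |N(S)| = 7 ≥ |S| = 4, Hall's condition holds for this subset.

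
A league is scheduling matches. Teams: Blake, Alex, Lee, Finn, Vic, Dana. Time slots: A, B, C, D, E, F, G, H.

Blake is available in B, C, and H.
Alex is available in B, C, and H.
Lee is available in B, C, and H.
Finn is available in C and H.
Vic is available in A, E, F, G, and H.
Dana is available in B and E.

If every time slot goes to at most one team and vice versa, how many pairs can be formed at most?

5

One maximum matching: Blake→H, Alex→C, Lee→B, Vic→G, Dana→E.
The set {Blake, Alex, Lee, Finn} has only 3 neighbours ({B, C, H}), so by Hall's theorem at most 5 of the 6 teams can be matched.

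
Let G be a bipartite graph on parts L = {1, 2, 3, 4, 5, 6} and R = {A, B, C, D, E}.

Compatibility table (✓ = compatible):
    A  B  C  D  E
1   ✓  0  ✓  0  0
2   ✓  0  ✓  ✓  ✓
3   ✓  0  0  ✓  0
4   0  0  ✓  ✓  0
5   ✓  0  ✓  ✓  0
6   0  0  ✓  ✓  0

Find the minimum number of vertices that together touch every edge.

A maximum matching has 4 edges (e.g. 1–A, 2–E, 3–D, 4–C).
By König's theorem the minimum vertex cover has the same size. One such cover is {2, A, C, D}.

4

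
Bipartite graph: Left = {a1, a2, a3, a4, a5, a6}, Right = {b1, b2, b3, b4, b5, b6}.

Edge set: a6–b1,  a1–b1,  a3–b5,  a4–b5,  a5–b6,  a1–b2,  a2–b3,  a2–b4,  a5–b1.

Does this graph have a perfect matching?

No

The set {a3, a4} has only 1 neighbour ({b5}), so by Hall's theorem at most 5 of the 6 left vertices can be matched.
Hence no matching covers every left vertex.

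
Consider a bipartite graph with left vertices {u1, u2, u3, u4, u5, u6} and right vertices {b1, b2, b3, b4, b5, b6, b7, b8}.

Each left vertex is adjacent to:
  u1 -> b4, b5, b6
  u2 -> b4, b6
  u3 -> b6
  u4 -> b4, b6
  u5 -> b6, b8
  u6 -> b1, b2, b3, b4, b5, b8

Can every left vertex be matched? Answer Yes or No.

The set {u2, u3, u4} has only 2 neighbours ({b4, b6}), so by Hall's theorem at most 5 of the 6 left vertices can be matched.
Hence no matching covers every left vertex.

No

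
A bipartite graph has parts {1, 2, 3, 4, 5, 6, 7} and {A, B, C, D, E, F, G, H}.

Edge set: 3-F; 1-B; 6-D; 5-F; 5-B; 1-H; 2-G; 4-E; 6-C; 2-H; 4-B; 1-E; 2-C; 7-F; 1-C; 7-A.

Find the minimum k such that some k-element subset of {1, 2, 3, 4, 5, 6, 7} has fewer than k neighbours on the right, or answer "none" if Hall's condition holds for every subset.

A matching saturating every left vertex exists, for instance 1→H, 2→G, 3→F, 4→E, 5→B, 6→C, 7→A.
By Hall's marriage theorem, this means |N(S)| ≥ |S| for every subset S, so no violating subset exists.

none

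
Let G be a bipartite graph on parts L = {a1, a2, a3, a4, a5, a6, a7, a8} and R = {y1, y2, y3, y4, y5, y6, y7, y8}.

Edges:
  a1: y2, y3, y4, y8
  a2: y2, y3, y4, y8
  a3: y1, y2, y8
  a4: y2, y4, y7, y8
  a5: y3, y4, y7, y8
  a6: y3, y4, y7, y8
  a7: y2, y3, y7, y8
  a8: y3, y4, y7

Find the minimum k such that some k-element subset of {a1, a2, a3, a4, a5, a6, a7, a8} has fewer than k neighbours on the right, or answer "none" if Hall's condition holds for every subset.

6

Take S = {a1, a2, a4, a5, a6, a7}. Its neighbourhood is {y2, y3, y4, y7, y8}, so |N(S)| = 5 < |S| = 6.
Every subset of size less than 6 has at least as many neighbours as members, so 6 is the minimum.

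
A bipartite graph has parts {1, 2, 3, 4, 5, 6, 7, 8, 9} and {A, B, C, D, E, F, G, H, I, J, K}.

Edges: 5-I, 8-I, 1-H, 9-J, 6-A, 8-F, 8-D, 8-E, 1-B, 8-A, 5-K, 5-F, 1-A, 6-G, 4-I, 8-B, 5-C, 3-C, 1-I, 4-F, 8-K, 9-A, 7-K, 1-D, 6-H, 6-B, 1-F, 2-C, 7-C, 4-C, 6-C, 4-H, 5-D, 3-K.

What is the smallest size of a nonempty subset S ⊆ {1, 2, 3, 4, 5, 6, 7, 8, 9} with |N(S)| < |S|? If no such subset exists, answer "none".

3

Take S = {2, 3, 7}. Its neighbourhood is {C, K}, so |N(S)| = 2 < |S| = 3.
Every subset of size less than 3 has at least as many neighbours as members, so 3 is the minimum.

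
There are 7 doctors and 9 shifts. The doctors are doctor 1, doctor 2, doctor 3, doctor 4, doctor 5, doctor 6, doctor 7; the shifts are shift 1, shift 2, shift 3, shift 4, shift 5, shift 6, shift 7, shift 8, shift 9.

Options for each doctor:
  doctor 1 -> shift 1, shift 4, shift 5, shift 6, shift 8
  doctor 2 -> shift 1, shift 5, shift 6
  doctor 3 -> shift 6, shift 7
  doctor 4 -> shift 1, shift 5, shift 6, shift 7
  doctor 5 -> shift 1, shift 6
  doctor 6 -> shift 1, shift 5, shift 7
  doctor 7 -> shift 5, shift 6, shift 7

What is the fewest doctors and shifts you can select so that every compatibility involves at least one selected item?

5

{doctor 1, shift 1, shift 5, shift 6, shift 7} is a vertex cover of size 5: every edge has an endpoint in this set.
No smaller cover exists because doctor 1–shift 8, doctor 2–shift 1, doctor 3–shift 7, doctor 4–shift 5, doctor 5–shift 6 is a matching of size 5, and a cover must include an endpoint of each of these disjoint edges (König's theorem).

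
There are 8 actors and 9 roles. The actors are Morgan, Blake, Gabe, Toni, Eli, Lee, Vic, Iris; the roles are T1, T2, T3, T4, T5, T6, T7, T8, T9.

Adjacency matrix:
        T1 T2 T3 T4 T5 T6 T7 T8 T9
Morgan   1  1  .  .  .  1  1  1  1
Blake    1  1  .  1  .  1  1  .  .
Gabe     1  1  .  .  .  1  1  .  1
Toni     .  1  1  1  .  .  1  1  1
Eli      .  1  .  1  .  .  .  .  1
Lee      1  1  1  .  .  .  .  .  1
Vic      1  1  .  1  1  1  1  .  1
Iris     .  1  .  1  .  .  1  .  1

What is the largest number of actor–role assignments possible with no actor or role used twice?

8

One maximum matching: Morgan-T8, Blake-T6, Gabe-T1, Toni-T7, Eli-T4, Lee-T2, Vic-T5, Iris-T9.
This saturates every actor, so 8 is the maximum.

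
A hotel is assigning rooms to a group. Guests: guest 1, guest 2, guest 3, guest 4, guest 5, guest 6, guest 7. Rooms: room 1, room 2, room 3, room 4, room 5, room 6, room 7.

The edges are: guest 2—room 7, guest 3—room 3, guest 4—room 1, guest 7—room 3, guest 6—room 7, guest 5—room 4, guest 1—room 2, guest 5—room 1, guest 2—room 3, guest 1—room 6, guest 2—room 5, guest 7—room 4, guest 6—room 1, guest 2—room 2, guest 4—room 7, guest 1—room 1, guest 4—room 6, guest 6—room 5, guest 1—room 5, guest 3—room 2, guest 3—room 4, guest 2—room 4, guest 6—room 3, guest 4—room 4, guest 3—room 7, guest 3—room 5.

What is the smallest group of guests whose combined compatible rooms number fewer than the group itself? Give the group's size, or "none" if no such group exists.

none

A matching saturating every guest exists, for instance guest 1→room 6, guest 2→room 2, guest 3→room 5, guest 4→room 4, guest 5→room 1, guest 6→room 7, guest 7→room 3.
By Hall's marriage theorem, this means |N(S)| ≥ |S| for every subset S, so no violating subset exists.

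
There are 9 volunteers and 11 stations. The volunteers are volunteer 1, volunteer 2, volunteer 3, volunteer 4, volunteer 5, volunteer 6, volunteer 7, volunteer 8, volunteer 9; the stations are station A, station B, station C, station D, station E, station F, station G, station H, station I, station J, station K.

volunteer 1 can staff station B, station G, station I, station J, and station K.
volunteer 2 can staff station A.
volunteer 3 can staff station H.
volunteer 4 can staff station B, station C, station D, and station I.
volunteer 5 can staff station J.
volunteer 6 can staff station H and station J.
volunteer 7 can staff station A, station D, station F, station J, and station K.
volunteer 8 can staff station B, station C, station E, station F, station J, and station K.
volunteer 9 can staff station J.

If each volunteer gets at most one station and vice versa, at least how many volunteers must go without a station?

2

A valid assignment of size 7: volunteer 1→station I, volunteer 2→station A, volunteer 3→station H, volunteer 4→station B, volunteer 5→station J, volunteer 7→station F, volunteer 8→station K.
The set {volunteer 3, volunteer 5, volunteer 6, volunteer 9} has only 2 neighbours ({station H, station J}), so by Hall's theorem at most 7 of the 9 volunteers can be matched.
That matches 7 of the 9, leaving 2 unmatched; no matching can do better.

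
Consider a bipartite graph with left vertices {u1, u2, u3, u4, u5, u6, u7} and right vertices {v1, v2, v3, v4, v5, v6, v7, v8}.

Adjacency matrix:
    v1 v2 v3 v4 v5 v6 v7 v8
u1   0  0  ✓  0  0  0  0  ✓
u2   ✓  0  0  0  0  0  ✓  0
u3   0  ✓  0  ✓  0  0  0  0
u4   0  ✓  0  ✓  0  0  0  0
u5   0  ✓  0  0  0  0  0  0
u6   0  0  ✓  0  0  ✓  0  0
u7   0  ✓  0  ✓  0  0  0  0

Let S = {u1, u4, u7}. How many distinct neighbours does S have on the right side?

The union of neighbours of {u1, u4, u7} is {v2, v3, v4, v8}, which has 4 elements.
Since |N(S)| = 4 ≥ |S| = 3, Hall's condition holds for this subset.

4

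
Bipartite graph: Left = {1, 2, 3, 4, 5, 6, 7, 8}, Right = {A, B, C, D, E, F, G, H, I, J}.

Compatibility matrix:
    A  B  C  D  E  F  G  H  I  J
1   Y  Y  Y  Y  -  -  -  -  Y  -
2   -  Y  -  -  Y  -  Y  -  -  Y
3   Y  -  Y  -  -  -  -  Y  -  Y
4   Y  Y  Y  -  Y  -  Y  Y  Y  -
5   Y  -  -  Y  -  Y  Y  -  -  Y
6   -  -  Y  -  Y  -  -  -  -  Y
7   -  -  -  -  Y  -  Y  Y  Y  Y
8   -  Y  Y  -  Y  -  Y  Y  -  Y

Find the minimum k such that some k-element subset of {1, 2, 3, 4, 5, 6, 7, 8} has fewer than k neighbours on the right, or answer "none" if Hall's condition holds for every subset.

none

A matching saturating every left vertex exists, for instance 1→D, 2→B, 3→H, 4→E, 5→A, 6→C, 7→G, 8→J.
By Hall's marriage theorem, this means |N(S)| ≥ |S| for every subset S, so no violating subset exists.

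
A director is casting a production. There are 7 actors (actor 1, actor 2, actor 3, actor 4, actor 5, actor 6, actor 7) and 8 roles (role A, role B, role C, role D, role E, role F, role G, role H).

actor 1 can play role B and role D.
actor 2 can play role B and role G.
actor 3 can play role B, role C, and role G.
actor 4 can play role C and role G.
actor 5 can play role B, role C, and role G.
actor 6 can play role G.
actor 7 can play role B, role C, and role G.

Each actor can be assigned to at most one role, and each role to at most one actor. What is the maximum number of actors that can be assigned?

For example, pair actor 1–role D, actor 2–role B, actor 3–role C, actor 4–role G.
The set {actor 2, actor 3, actor 4, actor 5, actor 6, actor 7} has only 3 neighbours ({role B, role C, role G}), so by Hall's theorem at most 4 of the 7 actors can be matched.

4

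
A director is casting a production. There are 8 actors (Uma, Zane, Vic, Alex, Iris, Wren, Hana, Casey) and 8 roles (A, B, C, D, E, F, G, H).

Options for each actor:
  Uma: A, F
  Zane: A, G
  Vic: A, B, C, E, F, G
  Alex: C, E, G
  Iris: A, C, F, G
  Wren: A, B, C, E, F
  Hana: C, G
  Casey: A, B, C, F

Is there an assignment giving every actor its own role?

The set {Uma, Zane, Vic, Alex, Iris, Wren, Hana, Casey} has only 6 neighbours ({A, B, C, E, F, G}), so by Hall's theorem at most 6 of the 8 actors can be matched.
Hence no matching covers every actor.

No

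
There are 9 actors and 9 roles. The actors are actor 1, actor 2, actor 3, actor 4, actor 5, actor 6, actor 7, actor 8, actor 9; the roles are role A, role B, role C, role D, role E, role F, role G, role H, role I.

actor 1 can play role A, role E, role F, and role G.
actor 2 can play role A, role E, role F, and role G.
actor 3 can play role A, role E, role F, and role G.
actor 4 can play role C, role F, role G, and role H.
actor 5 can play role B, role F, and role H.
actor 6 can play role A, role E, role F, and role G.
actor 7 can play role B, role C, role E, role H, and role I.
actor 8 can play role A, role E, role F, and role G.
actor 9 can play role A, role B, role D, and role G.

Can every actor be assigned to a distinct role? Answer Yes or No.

The set {actor 1, actor 2, actor 3, actor 6, actor 8} has only 4 neighbours ({role A, role E, role F, role G}), so by Hall's theorem at most 8 of the 9 actors can be matched.
Hence no matching covers every actor.

No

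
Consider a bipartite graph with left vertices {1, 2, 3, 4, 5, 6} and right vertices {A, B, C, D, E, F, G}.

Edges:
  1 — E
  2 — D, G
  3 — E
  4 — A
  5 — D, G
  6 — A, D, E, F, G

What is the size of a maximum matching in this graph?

5

A valid assignment of size 5: 1-E, 2-D, 4-A, 5-G, 6-F.
The set {1, 3} has only 1 neighbour ({E}), so by Hall's theorem at most 5 of the 6 left vertices can be matched.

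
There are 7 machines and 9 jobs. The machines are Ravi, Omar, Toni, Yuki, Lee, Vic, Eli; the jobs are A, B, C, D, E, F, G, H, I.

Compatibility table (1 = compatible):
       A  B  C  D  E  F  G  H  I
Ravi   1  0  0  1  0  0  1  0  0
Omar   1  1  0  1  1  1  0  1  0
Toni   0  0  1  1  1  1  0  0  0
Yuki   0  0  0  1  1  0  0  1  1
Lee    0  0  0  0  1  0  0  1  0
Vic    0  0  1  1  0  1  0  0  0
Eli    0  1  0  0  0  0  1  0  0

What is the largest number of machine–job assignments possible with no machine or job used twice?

One maximum matching: Ravi-G, Omar-A, Toni-C, Yuki-D, Lee-E, Vic-F, Eli-B.
This saturates every machine, so 7 is the maximum.

7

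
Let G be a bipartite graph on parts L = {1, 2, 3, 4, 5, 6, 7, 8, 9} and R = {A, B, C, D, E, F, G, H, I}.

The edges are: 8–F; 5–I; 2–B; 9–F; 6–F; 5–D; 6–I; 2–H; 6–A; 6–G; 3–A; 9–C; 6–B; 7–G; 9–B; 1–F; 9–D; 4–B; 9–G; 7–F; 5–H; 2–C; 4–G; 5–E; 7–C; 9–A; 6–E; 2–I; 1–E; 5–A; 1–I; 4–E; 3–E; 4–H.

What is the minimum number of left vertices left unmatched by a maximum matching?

0

For example, pair 1–I, 2–H, 3–E, 4–B, 5–D, 6–A, 7–C, 8–F, 9–G.
All 9 left vertices are matched, so no larger matching exists.
That matches 9 of the 9, leaving 0 unmatched; no matching can do better.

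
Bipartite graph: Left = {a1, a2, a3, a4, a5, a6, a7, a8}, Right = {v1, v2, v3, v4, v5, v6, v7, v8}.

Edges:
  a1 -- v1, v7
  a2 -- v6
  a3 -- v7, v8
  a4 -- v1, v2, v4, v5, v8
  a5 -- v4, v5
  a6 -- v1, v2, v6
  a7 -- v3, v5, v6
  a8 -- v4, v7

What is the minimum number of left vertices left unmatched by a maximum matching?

One maximum matching: a1-v1, a2-v6, a3-v8, a4-v5, a5-v4, a6-v2, a7-v3, a8-v7.
This saturates every left vertex, so 8 is the maximum.
That matches 8 of the 8, leaving 0 unmatched; no matching can do better.

0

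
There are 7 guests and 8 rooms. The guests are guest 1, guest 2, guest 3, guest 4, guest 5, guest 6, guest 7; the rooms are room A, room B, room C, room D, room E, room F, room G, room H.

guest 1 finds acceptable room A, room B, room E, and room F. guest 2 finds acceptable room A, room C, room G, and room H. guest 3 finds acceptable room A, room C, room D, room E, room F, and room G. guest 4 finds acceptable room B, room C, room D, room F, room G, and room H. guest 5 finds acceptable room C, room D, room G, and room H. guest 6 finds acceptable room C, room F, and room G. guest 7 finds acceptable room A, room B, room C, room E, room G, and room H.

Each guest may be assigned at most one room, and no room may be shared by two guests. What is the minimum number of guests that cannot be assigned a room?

0

For example, pair guest 1–room E, guest 2–room H, guest 3–room A, guest 4–room D, guest 5–room G, guest 6–room F, guest 7–room C.
All 7 guests are matched, so no larger matching exists.
That matches 7 of the 7, leaving 0 unmatched; no matching can do better.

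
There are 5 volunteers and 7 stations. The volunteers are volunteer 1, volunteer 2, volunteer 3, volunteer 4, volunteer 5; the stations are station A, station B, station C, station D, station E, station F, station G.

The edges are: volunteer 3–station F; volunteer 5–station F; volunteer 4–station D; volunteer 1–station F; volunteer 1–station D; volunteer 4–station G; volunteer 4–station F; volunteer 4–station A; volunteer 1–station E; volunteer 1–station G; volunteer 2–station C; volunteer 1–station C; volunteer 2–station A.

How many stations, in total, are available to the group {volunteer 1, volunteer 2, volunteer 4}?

The union of neighbours of {volunteer 1, volunteer 2, volunteer 4} is {station A, station C, station D, station E, station F, station G}, which has 6 elements.
Since |N(S)| = 6 ≥ |S| = 3, Hall's condition holds for this subset.

6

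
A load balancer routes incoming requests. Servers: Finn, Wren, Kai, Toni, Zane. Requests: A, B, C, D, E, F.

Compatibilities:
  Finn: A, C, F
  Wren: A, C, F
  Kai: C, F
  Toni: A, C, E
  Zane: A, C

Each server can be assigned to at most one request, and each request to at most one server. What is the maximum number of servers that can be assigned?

4

For example, pair Finn-A, Wren-C, Kai-F, Toni-E.
The set {Finn, Wren, Kai, Zane} has only 3 neighbours ({A, C, F}), so by Hall's theorem at most 4 of the 5 servers can be matched.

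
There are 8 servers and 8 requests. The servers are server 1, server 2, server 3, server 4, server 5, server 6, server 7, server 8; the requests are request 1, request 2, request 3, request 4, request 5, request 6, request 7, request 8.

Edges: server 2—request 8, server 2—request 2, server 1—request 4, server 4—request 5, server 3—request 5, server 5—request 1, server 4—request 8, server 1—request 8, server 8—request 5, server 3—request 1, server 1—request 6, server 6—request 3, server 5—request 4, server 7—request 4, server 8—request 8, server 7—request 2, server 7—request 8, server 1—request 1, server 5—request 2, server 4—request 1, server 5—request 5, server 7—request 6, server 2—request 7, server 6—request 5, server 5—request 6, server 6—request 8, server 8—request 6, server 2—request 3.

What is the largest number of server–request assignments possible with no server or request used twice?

A valid assignment of size 8: server 1–request 8, server 2–request 7, server 3–request 1, server 4–request 5, server 5–request 2, server 6–request 3, server 7–request 4, server 8–request 6.
This saturates every server, so 8 is the maximum.

8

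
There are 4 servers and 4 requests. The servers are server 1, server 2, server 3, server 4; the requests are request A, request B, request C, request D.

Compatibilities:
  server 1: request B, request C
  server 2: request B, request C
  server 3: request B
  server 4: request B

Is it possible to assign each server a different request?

No

The set {server 1, server 2, server 3, server 4} has only 2 neighbours ({request B, request C}), so by Hall's theorem at most 2 of the 4 servers can be matched.
Hence no matching covers every server.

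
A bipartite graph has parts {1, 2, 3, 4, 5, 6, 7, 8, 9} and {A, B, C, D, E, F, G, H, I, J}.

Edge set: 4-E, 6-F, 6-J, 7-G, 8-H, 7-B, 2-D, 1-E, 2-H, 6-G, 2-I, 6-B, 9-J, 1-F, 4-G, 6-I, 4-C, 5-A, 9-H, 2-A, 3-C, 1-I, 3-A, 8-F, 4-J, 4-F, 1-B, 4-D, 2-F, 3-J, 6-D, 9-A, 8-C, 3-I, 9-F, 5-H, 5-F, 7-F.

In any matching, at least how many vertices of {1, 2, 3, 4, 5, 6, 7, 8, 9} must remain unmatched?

0

For example, pair 1–E, 2–A, 3–I, 4–G, 5–F, 6–J, 7–B, 8–C, 9–H.
All 9 left vertices are matched, so no larger matching exists.
That matches 9 of the 9, leaving 0 unmatched; no matching can do better.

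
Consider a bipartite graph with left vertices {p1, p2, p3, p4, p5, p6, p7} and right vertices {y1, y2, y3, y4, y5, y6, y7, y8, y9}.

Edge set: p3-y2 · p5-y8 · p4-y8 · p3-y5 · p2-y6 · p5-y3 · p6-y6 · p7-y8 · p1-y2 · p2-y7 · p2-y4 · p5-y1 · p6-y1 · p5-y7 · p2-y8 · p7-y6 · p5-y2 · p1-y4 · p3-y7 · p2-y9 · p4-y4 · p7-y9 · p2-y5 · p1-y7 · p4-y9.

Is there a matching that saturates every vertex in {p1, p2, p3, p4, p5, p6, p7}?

For example, pair p1-y7, p2-y6, p3-y2, p4-y4, p5-y3, p6-y1, p7-y8.
Every left vertex is matched, so this matching saturates all of them.

Yes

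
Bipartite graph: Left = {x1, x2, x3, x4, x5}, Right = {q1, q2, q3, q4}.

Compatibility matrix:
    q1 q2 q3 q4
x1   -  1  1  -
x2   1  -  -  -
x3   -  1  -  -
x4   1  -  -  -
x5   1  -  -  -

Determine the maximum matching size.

One maximum matching: x1→q3, x2→q1, x3→q2.
The set {x2, x4, x5} has only 1 neighbour ({q1}), so by Hall's theorem at most 3 of the 5 left vertices can be matched.

3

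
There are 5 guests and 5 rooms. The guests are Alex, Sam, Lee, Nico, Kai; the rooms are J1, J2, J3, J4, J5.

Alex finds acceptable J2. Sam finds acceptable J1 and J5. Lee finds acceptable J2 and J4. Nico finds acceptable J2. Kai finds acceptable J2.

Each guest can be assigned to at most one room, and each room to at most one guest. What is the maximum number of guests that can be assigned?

3

A valid assignment of size 3: Alex-J2, Sam-J5, Lee-J4.
The set {Alex, Nico, Kai} has only 1 neighbour ({J2}), so by Hall's theorem at most 3 of the 5 guests can be matched.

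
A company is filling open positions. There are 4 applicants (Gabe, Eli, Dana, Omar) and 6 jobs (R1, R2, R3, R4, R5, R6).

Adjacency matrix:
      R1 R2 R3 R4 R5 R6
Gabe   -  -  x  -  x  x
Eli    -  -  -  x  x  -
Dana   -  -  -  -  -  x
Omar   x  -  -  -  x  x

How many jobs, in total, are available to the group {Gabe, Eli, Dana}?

4

The union of neighbours of {Gabe, Eli, Dana} is {R3, R4, R5, R6}, which has 4 elements.
Since |N(S)| = 4 ≥ |S| = 3, Hall's condition holds for this subset.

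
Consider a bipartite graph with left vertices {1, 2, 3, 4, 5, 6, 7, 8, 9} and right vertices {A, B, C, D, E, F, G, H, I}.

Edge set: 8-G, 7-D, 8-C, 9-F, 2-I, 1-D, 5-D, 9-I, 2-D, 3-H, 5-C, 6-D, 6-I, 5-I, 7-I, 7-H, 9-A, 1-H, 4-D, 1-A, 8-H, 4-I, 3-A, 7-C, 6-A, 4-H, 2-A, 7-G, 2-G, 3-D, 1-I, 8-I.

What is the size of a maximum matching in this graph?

7

For example, pair 1–D, 2–G, 3–A, 4–H, 5–C, 6–I, 9–F.
The set {1, 2, 3, 4, 5, 6, 7, 8} has only 6 neighbours ({A, C, D, G, H, I}), so by Hall's theorem at most 7 of the 9 left vertices can be matched.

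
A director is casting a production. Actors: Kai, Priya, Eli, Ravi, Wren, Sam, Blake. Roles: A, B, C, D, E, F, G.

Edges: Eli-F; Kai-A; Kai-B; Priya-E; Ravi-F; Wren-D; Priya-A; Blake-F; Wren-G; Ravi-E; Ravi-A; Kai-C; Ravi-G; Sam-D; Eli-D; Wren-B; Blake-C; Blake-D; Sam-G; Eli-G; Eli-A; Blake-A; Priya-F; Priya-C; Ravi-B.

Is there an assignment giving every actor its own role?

Yes

For example, pair Kai-C, Priya-E, Eli-D, Ravi-A, Wren-B, Sam-G, Blake-F.
Every actor is matched, so this is a perfect matching.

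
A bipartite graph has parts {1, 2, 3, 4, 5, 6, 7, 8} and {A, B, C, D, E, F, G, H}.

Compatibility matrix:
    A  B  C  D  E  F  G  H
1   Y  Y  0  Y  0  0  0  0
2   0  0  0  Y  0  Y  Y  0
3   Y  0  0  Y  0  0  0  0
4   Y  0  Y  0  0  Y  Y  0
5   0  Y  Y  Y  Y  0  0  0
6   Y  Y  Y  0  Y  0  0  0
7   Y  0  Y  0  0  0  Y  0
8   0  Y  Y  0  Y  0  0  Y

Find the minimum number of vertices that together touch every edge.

{1, 2, 3, 4, 5, 6, 7, 8} is a vertex cover of size 8: every edge has an endpoint in this set.
No smaller cover exists because 1–D, 2–G, 3–A, 4–F, 5–E, 6–B, 7–C, 8–H is a matching of size 8, and a cover must include an endpoint of each of these disjoint edges (König's theorem).

8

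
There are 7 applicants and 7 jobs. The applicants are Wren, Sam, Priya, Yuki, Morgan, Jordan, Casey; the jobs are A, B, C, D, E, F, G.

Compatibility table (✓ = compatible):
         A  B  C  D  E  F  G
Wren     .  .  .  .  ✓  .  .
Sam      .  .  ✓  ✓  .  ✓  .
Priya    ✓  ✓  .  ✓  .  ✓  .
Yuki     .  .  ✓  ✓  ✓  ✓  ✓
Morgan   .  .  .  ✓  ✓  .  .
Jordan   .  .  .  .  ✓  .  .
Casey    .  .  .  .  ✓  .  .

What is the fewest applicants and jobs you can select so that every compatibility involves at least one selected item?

5

{Sam, Priya, Yuki, Morgan, E} is a vertex cover of size 5: every edge has an endpoint in this set.
No smaller cover exists because Wren–E, Sam–F, Priya–B, Yuki–G, Morgan–D is a matching of size 5, and a cover must include an endpoint of each of these disjoint edges (König's theorem).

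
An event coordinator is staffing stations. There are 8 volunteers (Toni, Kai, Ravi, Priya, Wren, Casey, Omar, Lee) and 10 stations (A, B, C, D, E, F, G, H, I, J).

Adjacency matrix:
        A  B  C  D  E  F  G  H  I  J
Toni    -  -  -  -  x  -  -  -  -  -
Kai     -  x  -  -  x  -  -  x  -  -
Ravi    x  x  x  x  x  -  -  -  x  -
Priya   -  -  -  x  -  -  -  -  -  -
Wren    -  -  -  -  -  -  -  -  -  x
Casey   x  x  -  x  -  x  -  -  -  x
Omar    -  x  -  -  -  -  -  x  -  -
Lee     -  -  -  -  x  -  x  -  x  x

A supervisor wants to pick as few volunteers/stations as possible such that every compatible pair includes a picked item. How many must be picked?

A maximum matching has 8 edges (e.g. Toni–E, Kai–H, Ravi–A, Priya–D, Wren–J, Casey–F, Omar–B, Lee–G).
By König's theorem the minimum vertex cover has the same size. One such cover is {Toni, Kai, Ravi, Priya, Wren, Casey, Omar, Lee}.

8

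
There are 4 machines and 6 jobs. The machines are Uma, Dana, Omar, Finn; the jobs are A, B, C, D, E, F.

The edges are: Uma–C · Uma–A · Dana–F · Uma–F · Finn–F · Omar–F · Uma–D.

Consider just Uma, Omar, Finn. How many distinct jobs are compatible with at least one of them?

The union of neighbours of {Uma, Omar, Finn} is {A, C, D, F}, which has 4 elements.
Since |N(S)| = 4 ≥ |S| = 3, Hall's condition holds for this subset.

4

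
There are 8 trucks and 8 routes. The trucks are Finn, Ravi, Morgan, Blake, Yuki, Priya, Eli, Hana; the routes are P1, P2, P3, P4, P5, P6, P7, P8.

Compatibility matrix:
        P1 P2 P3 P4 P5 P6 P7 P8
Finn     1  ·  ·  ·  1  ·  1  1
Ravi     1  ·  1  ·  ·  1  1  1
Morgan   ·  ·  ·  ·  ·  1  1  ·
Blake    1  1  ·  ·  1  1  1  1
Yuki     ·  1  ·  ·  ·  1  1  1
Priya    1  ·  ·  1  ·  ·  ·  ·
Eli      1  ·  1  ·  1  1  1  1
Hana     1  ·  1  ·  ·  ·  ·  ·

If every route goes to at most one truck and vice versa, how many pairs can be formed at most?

One maximum matching: Finn-P5, Ravi-P7, Morgan-P6, Blake-P2, Yuki-P8, Priya-P4, Eli-P3, Hana-P1.
This saturates every truck, so 8 is the maximum.

8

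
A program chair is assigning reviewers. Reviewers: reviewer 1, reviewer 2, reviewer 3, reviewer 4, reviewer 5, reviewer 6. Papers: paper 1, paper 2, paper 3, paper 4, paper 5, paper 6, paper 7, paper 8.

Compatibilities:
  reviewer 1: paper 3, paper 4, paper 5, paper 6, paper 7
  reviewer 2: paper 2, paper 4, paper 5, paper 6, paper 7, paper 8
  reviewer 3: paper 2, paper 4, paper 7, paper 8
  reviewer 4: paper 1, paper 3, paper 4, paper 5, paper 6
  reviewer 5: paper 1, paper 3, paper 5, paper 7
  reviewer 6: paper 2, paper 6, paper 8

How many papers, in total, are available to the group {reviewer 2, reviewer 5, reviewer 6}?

The union of neighbours of {reviewer 2, reviewer 5, reviewer 6} is {paper 1, paper 2, paper 3, paper 4, paper 5, paper 6, paper 7, paper 8}, which has 8 elements.
Since |N(S)| = 8 ≥ |S| = 3, Hall's condition holds for this subset.

8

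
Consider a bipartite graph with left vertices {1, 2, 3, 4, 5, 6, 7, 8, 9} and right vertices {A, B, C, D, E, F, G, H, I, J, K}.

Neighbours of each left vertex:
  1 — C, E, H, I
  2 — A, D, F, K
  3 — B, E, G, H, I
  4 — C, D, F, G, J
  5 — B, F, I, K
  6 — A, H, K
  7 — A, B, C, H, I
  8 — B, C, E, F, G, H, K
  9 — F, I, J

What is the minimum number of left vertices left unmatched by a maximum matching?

A valid assignment of size 9: 1-C, 2-F, 3-E, 4-G, 5-B, 6-H, 7-A, 8-K, 9-J.
All 9 left vertices are matched, so no larger matching exists.
That matches 9 of the 9, leaving 0 unmatched; no matching can do better.

0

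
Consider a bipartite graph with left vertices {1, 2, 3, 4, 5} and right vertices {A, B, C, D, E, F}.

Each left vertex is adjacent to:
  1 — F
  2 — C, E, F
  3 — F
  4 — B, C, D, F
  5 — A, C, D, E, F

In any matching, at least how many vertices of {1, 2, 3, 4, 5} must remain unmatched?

For example, pair 1→F, 2→E, 4→B, 5→A.
The set {1, 3} has only 1 neighbour ({F}), so by Hall's theorem at most 4 of the 5 left vertices can be matched.
That matches 4 of the 5, leaving 1 unmatched; no matching can do better.

1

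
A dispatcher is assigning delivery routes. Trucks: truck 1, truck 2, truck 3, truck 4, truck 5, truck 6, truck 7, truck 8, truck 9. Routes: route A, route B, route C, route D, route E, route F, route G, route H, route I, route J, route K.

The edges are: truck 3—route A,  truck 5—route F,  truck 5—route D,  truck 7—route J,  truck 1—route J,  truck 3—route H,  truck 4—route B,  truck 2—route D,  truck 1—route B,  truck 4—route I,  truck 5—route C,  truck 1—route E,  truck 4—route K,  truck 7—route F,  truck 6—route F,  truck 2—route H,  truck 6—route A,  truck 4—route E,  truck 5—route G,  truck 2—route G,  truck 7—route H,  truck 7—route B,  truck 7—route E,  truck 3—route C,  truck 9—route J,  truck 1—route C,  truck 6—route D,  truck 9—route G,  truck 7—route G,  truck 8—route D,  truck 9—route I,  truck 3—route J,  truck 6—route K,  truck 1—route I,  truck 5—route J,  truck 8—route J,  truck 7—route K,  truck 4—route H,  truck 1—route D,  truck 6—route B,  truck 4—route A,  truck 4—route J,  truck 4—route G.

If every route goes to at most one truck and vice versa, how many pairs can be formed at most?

For example, pair truck 1–route E, truck 2–route H, truck 3–route A, truck 4–route J, truck 5–route C, truck 6–route K, truck 7–route G, truck 8–route D, truck 9–route I.
All 9 trucks are matched, so no larger matching exists.

9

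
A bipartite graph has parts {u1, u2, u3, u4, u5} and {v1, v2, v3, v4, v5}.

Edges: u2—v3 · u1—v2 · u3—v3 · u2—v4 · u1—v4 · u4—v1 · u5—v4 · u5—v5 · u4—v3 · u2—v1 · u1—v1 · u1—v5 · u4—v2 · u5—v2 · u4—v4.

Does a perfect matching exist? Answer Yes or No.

Yes

One maximum matching: u1–v5, u2–v4, u3–v3, u4–v1, u5–v2.
All 5 left vertices are covered.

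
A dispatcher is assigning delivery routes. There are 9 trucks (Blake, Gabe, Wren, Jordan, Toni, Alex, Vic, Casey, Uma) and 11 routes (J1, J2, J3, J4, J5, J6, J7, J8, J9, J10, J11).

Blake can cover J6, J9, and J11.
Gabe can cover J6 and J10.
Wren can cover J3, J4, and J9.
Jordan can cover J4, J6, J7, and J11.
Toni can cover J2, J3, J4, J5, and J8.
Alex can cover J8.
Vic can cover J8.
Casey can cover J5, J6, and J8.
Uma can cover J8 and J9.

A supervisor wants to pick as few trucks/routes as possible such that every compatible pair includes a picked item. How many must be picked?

8

A maximum matching has 8 edges (e.g. Blake–J6, Gabe–J10, Wren–J4, Jordan–J7, Toni–J2, Alex–J8, Casey–J5, Uma–J9).
By König's theorem the minimum vertex cover has the same size. One such cover is {Blake, Gabe, Wren, Jordan, Toni, Casey, Uma, J8}.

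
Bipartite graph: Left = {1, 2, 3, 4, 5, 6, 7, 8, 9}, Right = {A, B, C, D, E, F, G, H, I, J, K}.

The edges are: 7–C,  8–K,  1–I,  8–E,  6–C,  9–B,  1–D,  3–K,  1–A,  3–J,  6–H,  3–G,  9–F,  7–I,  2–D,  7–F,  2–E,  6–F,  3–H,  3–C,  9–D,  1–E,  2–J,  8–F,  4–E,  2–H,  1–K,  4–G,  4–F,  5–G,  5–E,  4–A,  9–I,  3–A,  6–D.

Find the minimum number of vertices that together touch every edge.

{1, 2, 3, 4, 5, 6, 7, 8, 9} is a vertex cover of size 9: every edge has an endpoint in this set.
No smaller cover exists because 1–K, 2–J, 3–A, 4–F, 5–G, 6–D, 7–C, 8–E, 9–B is a matching of size 9, and a cover must include an endpoint of each of these disjoint edges (König's theorem).

9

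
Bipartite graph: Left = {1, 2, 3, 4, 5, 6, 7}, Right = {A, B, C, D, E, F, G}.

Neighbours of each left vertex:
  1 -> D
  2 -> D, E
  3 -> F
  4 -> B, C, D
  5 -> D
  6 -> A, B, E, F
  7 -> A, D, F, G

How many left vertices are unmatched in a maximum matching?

1

One maximum matching: 1→D, 2→E, 3→F, 4→C, 6→B, 7→A.
The set {1, 5} has only 1 neighbour ({D}), so by Hall's theorem at most 6 of the 7 left vertices can be matched.
That matches 6 of the 7, leaving 1 unmatched; no matching can do better.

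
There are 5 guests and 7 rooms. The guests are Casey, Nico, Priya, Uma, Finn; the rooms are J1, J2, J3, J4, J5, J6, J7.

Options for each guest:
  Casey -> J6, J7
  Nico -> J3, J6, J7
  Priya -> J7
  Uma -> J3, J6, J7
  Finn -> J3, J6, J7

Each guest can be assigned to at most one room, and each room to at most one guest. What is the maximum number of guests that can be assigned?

3

One maximum matching: Casey-J6, Nico-J3, Priya-J7.
The set {Casey, Nico, Priya, Uma, Finn} has only 3 neighbours ({J3, J6, J7}), so by Hall's theorem at most 3 of the 5 guests can be matched.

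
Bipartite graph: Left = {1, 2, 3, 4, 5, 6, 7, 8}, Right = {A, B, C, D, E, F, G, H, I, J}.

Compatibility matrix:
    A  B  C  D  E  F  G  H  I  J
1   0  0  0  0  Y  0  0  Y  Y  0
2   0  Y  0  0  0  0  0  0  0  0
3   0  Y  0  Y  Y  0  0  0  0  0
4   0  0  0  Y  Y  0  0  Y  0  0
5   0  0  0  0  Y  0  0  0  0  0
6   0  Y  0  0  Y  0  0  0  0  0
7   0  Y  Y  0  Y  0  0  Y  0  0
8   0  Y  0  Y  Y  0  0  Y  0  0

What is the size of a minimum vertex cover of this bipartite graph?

A maximum matching has 6 edges (e.g. 1–I, 2–B, 3–D, 4–H, 5–E, 7–C).
By König's theorem the minimum vertex cover has the same size. One such cover is {1, 7, B, D, E, H}.

6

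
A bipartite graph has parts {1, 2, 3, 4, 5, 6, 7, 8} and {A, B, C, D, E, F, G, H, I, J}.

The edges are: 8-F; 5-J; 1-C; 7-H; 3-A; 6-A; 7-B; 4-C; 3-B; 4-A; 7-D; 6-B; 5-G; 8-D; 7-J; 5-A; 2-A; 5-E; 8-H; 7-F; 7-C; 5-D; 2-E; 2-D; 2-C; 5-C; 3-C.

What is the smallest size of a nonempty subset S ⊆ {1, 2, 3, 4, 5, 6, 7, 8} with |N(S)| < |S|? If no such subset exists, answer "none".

Take S = {1, 3, 4, 6}. Its neighbourhood is {A, B, C}, so |N(S)| = 3 < |S| = 4.
Every subset of size less than 4 has at least as many neighbours as members, so 4 is the minimum.

4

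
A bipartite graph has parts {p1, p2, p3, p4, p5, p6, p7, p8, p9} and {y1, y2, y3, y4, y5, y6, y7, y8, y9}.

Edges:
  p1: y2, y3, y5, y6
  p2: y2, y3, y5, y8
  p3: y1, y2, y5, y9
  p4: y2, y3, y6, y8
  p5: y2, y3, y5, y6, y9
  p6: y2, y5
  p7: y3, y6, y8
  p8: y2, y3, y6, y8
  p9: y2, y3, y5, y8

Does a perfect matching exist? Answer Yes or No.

The set {p1, p2, p4, p6, p7, p8, p9} has only 5 neighbours ({y2, y3, y5, y6, y8}), so by Hall's theorem at most 7 of the 9 left vertices can be matched.
Hence no matching covers every left vertex.

No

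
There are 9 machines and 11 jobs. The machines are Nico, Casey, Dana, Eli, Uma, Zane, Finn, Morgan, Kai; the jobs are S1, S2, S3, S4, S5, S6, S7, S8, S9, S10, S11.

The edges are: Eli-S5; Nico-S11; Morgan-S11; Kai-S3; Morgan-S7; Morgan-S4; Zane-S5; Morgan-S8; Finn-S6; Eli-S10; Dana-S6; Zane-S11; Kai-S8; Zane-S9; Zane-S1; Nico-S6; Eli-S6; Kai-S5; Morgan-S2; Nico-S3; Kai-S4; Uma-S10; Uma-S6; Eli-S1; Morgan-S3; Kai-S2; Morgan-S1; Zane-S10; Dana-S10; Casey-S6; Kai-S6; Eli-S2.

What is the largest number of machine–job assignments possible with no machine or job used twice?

7

One maximum matching: Nico-S3, Casey-S6, Dana-S10, Eli-S1, Zane-S9, Morgan-S7, Kai-S2.
The set {Casey, Dana, Uma, Finn} has only 2 neighbours ({S10, S6}), so by Hall's theorem at most 7 of the 9 machines can be matched.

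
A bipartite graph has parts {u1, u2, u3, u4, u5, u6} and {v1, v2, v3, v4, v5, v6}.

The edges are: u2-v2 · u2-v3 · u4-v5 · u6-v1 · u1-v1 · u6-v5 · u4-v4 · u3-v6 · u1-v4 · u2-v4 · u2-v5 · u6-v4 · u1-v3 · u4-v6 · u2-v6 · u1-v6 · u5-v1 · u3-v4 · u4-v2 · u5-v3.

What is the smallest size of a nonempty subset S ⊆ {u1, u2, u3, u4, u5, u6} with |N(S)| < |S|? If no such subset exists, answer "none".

none

A matching saturating every left vertex exists, for instance u1→v6, u2→v2, u3→v4, u4→v5, u5→v3, u6→v1.
By Hall's marriage theorem, this means |N(S)| ≥ |S| for every subset S, so no violating subset exists.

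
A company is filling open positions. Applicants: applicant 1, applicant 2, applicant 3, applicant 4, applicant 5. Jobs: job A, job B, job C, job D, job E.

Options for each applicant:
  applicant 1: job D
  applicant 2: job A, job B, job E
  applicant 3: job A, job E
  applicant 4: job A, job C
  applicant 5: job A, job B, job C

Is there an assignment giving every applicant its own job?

Yes

For example, pair applicant 1–job D, applicant 2–job B, applicant 3–job E, applicant 4–job C, applicant 5–job A.
All 5 applicants are covered.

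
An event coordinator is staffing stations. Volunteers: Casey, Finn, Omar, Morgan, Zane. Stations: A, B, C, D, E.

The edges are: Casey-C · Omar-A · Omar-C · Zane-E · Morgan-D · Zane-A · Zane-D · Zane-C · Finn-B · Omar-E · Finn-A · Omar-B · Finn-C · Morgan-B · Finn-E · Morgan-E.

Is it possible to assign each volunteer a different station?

For example, pair Casey-C, Finn-A, Omar-B, Morgan-D, Zane-E.
All 5 volunteers are covered.

Yes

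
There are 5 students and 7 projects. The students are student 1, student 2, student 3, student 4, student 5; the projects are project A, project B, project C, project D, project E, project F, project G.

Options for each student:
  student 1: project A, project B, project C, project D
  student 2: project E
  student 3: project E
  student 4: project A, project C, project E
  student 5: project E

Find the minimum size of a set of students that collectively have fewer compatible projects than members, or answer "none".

2

Take S = {student 2, student 3}. Its neighbourhood is {project E}, so |N(S)| = 1 < |S| = 2.
No single vertex violates Hall's condition since each has at least one neighbour, so 2 is the minimum.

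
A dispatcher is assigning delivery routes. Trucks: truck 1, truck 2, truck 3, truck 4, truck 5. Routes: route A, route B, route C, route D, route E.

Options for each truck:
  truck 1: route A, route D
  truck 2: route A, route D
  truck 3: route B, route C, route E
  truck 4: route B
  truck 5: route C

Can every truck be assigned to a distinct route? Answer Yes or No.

Yes

One maximum matching: truck 1–route A, truck 2–route D, truck 3–route E, truck 4–route B, truck 5–route C.
Every truck is matched, so this is a perfect matching.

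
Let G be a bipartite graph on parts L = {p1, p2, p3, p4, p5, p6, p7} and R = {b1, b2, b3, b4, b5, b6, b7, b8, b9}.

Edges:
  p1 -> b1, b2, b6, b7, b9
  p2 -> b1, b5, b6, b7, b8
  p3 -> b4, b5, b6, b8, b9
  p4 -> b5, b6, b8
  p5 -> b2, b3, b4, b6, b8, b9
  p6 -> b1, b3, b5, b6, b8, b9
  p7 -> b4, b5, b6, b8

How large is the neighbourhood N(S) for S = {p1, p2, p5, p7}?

9

The union of neighbours of {p1, p2, p5, p7} is {b1, b2, b3, b4, b5, b6, b7, b8, b9}, which has 9 elements.
Since |N(S)| = 9 ≥ |S| = 4, Hall's condition holds for this subset.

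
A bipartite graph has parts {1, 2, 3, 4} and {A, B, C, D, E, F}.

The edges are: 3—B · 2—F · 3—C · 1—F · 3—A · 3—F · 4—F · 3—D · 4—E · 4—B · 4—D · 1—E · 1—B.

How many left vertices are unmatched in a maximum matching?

For example, pair 1→E, 2→F, 3→A, 4→B.
All 4 left vertices are matched, so no larger matching exists.
That matches 4 of the 4, leaving 0 unmatched; no matching can do better.

0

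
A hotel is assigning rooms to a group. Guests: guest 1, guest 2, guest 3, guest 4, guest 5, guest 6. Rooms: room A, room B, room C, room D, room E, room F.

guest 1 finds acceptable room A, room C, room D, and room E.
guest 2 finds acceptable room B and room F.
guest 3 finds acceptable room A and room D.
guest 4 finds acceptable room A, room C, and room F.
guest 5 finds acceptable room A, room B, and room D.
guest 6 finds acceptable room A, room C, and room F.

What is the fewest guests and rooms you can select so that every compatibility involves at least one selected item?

{guest 1, guest 2, guest 3, guest 4, guest 5, guest 6} is a vertex cover of size 6: every edge has an endpoint in this set.
No smaller cover exists because guest 1–room E, guest 2–room B, guest 3–room A, guest 4–room C, guest 5–room D, guest 6–room F is a matching of size 6, and a cover must include an endpoint of each of these disjoint edges (König's theorem).

6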